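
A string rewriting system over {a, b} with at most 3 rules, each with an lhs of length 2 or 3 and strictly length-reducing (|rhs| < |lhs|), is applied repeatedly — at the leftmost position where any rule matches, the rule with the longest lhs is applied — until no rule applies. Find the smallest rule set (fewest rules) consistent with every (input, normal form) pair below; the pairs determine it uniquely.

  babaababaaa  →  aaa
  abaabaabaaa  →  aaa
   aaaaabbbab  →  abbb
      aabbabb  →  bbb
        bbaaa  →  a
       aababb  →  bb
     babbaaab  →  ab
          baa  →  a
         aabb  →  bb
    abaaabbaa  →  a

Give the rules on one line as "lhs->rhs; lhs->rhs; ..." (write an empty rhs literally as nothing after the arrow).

  | babaababaaa => baababaaa => ababaaa => abaaa => aaa
  | abaabaabaaa => aabaabaaa => baabaaa => abaaa => aaa
  | aaaaabbbab => aaabbbab => abbbab => abbb
  | aabbabb => bbabb => bbb

aab->b; ba->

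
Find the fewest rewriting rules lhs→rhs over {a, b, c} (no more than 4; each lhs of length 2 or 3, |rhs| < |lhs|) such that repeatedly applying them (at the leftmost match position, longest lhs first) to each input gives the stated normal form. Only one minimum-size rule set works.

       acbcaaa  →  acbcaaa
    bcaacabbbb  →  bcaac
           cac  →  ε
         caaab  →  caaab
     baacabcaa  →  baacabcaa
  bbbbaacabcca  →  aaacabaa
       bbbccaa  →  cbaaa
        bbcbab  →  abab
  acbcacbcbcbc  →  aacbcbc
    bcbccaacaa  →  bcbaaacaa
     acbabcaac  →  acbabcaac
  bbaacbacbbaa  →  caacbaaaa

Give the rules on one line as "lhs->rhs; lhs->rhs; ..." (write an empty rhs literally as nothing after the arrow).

bb->c; cac->; cc->a

  | acbcaaa
  | bcaacabbbb => bcaacacbb => bcaabb => bcaac
  | cac => ε
  | caaab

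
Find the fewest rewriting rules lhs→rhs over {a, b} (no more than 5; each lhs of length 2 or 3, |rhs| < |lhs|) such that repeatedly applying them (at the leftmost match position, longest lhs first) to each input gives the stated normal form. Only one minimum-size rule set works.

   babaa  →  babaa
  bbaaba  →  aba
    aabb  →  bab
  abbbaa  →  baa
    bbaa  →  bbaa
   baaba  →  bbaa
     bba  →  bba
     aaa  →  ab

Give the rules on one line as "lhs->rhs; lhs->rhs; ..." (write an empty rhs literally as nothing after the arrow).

  | babaa
  | bbaaba => bbbaa => aaaa => aba
  | aabb => bab
  | abbbaa => baa

aaa->ab; aab->ba; abb->; bbb->aa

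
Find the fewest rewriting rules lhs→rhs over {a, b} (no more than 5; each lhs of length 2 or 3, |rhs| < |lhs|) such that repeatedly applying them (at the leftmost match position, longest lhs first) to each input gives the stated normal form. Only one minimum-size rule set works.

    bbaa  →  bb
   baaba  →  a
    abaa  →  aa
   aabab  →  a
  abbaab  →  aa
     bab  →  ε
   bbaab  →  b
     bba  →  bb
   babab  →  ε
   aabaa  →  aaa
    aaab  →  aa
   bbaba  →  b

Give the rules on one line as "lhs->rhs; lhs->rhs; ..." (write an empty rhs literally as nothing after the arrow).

  | bbaa => bba => bb
  | baaba => baba => a
  | abaa => aa
  | aabab => aab => a

ab->; abb->a; ba->b; bab->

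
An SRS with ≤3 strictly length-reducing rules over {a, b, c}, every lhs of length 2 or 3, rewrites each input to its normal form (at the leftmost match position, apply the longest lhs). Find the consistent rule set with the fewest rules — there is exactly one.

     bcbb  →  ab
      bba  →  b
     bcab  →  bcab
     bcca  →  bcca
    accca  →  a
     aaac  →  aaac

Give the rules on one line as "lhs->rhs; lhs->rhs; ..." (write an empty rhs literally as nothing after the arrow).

ba->; bcb->a; ccc->b

  | bcbb => ab
  | bba => b
  | bcab
  | bcca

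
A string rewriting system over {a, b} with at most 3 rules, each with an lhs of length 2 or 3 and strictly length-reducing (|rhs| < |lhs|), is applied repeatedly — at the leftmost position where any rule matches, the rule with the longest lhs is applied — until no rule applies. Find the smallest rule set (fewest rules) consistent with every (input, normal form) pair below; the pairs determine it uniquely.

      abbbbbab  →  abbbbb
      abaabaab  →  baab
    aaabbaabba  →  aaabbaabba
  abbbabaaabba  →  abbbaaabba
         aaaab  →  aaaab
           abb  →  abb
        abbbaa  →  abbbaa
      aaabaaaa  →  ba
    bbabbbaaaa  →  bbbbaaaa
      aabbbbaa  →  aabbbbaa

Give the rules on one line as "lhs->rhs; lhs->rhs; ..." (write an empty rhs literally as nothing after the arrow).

aba->b; bab->b

  | abbbbbab => abbbbb
  | abaabaab => babaab => baab
  | aaabbaabba
  | abbbabaaabba => abbbaaabba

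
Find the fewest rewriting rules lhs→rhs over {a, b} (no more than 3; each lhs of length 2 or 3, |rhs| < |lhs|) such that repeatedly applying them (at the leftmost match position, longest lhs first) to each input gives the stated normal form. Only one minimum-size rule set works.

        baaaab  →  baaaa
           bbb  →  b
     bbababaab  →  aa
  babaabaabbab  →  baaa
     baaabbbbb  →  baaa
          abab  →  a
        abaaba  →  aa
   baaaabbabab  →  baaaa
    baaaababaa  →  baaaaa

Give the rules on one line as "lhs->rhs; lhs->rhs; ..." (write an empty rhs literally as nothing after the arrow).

ab->a; aba->a; bb->

  | baaaab => baaaa
  | bbb => b
  | bbababaab => ababaab => abaab => aab => aa
  | babaabaabbab => baabaabbab => baaabbab => baaabab => baaab => baaa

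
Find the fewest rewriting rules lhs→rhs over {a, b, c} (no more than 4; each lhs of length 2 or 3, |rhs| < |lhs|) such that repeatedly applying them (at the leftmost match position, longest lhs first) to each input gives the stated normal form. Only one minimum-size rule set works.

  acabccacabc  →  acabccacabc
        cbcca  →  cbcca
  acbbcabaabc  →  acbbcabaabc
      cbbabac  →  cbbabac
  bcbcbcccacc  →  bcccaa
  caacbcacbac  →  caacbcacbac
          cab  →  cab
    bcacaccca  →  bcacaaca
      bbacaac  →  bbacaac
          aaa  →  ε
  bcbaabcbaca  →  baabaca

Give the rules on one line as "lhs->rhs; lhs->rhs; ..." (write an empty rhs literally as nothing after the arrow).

aaa->; acc->aa; bcb->b

  | acabccacabc
  | cbcca
  | acbbcabaabc
  | cbbabac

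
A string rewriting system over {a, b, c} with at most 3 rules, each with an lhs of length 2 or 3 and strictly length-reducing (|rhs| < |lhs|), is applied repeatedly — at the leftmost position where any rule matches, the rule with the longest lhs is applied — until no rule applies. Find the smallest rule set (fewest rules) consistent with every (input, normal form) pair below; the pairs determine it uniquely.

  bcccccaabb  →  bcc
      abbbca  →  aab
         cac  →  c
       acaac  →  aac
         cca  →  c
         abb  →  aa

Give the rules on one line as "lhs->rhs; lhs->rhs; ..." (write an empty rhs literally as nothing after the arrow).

  | bcccccaabb => bccccabb => bcccbb => bccca => bcc
  | abbbca => aabca => aab
  | cac => c
  | acaac => aac

bb->a; ca->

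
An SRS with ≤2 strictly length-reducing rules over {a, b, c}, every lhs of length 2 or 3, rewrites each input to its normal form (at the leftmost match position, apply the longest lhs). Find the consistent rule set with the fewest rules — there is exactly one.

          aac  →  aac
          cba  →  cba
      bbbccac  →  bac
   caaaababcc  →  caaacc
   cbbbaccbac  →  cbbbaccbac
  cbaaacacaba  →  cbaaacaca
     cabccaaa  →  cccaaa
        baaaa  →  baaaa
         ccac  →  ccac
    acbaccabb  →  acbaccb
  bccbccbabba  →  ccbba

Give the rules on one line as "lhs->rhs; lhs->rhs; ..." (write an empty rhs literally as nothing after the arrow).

  | aac
  | cba
  | bbbccac => bbcac => bac
  | caaaababcc => caaaabcc => caaacc

ab->; bc->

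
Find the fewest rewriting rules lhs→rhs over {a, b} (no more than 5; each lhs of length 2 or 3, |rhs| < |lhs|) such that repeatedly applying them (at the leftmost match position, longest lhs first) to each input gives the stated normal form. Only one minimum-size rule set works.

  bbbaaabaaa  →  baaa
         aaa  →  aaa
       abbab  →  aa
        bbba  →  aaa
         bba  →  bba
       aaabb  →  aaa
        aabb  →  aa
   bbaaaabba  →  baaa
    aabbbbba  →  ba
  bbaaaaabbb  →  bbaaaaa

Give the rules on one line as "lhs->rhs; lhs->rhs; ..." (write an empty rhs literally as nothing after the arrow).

ab->a; aba->ba; bab->aa; bbb->aa

  | bbbaaabaaa => aaaaabaaa => aaaabaaa => aaabaaa => aabaaa => abaaa => baaa
  | aaa
  | abbab => abab => bab => aa
  | bbba => aaa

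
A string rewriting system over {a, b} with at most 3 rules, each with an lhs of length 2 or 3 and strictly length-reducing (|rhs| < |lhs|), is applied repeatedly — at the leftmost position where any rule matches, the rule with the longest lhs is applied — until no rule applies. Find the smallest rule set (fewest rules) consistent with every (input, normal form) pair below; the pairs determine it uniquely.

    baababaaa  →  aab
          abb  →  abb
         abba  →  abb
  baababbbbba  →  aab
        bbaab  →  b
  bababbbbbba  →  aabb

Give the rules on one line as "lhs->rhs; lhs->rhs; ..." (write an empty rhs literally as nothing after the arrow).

ba->b; bab->a; bbb->b

  | baababaaa => bababaaa => aabaaa => aabaa => aaba => aab
  | abb
  | abba => abb
  | baababbbbba => bababbbbba => aabbbbba => aabbba => aaba => aab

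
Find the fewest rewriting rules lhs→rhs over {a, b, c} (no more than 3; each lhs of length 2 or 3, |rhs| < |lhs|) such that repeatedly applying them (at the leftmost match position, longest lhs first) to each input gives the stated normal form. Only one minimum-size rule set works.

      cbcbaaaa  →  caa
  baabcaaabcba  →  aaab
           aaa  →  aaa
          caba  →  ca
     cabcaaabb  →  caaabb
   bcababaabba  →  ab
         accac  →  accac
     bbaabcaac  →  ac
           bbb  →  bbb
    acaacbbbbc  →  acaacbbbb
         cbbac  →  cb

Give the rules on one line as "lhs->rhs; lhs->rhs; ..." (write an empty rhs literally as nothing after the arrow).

  | cbcbaaaa => cbbaaaa => cbaaa => caa
  | baabcaaabcba => abcaaabcba => abaaabcba => aaabcba => aaabba => aaab
  | aaa
  | caba => ca

ba->; bc->b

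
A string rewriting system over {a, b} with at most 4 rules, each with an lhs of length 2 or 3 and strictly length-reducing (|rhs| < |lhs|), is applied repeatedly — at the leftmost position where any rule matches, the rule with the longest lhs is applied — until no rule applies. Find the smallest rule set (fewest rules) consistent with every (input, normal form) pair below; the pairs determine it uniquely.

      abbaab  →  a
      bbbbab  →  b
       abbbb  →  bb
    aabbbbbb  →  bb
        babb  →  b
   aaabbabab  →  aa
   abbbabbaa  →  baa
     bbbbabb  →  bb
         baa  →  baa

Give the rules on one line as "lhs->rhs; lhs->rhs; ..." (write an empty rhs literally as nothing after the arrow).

ab->; abb->; bba->ab

  | abbaab => aab => a
  | bbbbab => bbabb => abbb => b
  | abbbb => bb
  | aabbbbbb => abbbb => bb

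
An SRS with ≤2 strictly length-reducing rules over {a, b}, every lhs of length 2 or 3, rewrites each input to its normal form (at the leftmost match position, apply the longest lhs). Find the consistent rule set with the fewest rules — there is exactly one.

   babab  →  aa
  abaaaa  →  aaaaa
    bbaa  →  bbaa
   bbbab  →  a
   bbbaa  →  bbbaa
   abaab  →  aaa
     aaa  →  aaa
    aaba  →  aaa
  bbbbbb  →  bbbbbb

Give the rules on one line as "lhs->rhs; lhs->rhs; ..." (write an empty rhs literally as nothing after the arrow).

ab->a; bab->ab

  | babab => abab => aab => aa
  | abaaaa => aaaaa
  | bbaa
  | bbbab => bbab => bab => ab => a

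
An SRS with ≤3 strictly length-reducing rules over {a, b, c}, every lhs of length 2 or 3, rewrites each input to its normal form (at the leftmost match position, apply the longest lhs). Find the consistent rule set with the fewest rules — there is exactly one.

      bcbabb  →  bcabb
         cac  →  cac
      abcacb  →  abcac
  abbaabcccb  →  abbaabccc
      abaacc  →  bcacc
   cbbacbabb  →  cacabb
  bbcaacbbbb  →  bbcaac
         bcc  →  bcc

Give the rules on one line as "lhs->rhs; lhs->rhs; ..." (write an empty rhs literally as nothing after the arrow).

  | bcbabb => bcabb
  | cac
  | abcacb => abcac
  | abbaabcccb => abbaabccc

aba->bc; cb->c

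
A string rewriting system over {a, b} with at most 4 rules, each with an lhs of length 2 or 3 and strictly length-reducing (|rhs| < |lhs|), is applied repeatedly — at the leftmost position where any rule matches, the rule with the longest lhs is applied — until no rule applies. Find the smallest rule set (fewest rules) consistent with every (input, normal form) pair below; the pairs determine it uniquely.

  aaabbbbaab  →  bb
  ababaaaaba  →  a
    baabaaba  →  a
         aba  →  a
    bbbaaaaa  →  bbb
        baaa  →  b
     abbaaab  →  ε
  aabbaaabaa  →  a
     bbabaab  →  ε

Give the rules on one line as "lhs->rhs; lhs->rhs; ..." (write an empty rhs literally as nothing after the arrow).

  | aaabbbbaab => aabbbbaab => abbbbaab => bbbaab => bbbab => bb
  | ababaaaaba => abaaaaba => aaaaba => aaaba => aaba => aba => a
  | baabaaba => babaaba => aaba => aba => a
  | aba => a

aa->a; ab->; ba->b; bab->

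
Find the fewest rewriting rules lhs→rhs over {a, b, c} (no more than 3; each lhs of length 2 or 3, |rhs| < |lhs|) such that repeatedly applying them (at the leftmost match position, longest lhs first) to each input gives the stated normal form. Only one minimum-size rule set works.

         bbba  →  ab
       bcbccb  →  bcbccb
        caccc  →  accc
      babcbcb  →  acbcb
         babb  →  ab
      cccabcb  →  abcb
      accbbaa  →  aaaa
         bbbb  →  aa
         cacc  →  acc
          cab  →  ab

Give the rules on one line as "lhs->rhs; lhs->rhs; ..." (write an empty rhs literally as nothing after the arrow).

  | bbba => aba => ab
  | bcbccb
  | caccc => accc
  | babcbcb => bbcbcb => acbcb

ba->b; bb->a; ca->a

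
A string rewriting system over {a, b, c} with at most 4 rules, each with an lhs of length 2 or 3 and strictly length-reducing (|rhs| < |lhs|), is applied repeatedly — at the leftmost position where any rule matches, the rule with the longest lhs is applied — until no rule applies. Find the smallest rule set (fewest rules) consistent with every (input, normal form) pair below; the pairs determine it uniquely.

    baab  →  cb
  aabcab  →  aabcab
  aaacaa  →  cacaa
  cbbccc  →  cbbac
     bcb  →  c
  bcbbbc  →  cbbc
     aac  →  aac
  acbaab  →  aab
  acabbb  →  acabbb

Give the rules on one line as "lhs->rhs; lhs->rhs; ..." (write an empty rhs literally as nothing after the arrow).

  | baab => cb
  | aabcab
  | aaacaa => cacaa
  | cbbccc => cbbac

aaa->ca; baa->c; bcb->c; cc->a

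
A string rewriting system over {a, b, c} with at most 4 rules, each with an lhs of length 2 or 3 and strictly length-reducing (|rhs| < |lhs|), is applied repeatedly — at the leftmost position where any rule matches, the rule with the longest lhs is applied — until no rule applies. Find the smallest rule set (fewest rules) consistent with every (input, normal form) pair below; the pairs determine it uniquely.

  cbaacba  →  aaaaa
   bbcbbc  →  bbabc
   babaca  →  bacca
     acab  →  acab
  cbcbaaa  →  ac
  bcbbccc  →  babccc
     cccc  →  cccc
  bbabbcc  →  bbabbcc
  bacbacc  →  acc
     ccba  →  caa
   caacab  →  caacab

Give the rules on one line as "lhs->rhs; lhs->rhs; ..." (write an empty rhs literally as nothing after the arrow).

  | cbaacba => aaacba => aaaaa
  | bbcbbc => bbabc
  | babaca => bacca
  | acab

aba->ac; baa->; cb->a; cbc->ab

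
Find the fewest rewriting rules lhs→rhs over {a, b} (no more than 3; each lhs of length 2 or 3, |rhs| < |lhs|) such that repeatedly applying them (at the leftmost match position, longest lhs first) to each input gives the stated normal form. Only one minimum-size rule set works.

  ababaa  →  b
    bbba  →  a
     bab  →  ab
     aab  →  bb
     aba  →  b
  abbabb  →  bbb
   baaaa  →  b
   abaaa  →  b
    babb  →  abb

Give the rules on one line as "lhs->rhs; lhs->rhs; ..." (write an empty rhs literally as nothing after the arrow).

aa->b; ba->a

  | ababaa => aabaa => bbaa => baa => aa => b
  | bbba => bba => ba => a
  | bab => ab
  | aab => bb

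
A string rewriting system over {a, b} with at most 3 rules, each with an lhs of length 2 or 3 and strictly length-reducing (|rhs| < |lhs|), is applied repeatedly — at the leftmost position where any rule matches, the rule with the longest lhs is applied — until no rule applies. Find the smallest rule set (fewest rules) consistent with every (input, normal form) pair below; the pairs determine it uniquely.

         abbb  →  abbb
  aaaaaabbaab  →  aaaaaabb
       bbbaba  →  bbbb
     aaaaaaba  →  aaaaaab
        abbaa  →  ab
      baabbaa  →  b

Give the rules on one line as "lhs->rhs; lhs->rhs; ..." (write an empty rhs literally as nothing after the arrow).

ba->b; baa->

  | abbb
  | aaaaaabbaab => aaaaaabb
  | bbbaba => bbbba => bbbb
  | aaaaaaba => aaaaaab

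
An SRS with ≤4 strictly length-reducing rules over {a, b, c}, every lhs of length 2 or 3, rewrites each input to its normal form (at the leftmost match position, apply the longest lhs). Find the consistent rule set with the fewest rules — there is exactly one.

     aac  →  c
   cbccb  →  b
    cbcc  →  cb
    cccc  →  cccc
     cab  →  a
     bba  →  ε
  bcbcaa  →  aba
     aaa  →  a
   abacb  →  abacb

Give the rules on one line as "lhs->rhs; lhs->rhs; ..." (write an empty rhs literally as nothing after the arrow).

aa->; bb->a; bc->b; ca->b

  | aac => c
  | cbccb => cbcb => cbb => ca => b
  | cbcc => cbc => cb
  | cccc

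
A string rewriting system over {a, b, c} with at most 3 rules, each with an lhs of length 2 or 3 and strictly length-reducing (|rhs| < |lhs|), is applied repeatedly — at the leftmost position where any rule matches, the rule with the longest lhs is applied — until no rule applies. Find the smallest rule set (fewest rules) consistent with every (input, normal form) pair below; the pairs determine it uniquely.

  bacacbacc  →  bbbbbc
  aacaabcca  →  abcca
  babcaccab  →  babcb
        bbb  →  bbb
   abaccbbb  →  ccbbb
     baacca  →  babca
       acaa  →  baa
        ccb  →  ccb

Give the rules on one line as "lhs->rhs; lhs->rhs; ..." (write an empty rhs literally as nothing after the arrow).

  | bacacbacc => bbacbacc => bbbbacc => bbbbbc
  | aacaabcca => abaabcca => abcca
  | babcaccab => babcbcab => babcb
  | bbb

aba->; ac->b; cab->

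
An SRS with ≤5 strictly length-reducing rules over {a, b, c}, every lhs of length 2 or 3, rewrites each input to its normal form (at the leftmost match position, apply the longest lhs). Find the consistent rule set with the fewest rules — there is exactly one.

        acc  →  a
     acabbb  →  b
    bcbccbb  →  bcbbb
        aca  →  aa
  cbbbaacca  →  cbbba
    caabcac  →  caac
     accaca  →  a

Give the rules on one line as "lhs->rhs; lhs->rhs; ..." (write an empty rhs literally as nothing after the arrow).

aaa->a; ab->; aca->aa; cc->

  | acc => a
  | acabbb => aabbb => abb => b
  | bcbccbb => bcbbb
  | aca => aa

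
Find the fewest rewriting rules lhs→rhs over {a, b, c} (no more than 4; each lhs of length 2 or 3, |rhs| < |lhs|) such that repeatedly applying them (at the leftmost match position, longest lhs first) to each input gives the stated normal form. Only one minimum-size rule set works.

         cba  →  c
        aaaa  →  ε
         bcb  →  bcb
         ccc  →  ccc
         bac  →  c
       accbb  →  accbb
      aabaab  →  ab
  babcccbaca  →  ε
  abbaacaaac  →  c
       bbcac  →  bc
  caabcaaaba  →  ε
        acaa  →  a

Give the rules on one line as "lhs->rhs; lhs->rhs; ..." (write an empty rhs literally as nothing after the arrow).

  | cba => c
  | aaaa => aa => ε
  | bcb
  | ccc

aa->; ba->; ca->a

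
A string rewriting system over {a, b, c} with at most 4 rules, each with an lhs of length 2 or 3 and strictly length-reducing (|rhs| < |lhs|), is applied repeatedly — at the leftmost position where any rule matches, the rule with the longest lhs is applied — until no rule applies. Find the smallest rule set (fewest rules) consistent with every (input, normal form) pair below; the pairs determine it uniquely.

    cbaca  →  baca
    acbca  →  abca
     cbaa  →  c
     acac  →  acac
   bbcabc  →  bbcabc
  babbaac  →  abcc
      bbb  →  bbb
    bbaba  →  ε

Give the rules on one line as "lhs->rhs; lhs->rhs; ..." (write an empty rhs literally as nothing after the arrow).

aba->; baa->c; bab->ab; cb->b

  | cbaca => baca
  | acbca => abca
  | cbaa => baa => c
  | acac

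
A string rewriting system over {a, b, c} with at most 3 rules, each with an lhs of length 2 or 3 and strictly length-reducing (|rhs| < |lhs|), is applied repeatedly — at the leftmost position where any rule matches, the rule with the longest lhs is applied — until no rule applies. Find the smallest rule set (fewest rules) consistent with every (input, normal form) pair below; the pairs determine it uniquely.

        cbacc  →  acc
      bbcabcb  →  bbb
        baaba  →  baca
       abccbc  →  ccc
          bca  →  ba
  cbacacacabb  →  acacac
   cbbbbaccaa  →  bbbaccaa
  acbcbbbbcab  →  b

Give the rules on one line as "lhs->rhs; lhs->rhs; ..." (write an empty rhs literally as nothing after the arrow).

ab->c; bc->b; cb->

  | cbacc => acc
  | bbcabcb => bbabcb => bbccb => bbcb => bbb
  | baaba => baca
  | abccbc => cccbc => ccc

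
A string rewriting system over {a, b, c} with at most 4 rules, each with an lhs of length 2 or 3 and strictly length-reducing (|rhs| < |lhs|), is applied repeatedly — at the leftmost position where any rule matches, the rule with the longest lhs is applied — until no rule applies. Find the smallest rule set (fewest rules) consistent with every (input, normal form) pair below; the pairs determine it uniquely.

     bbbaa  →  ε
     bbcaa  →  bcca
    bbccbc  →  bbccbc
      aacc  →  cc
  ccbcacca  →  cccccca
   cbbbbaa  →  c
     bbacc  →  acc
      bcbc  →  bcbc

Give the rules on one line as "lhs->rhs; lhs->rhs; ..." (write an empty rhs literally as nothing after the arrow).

  | bbbaa => bbaa => baa => aa => ε
  | bbcaa => bcca
  | bbccbc
  | aacc => cc

aa->; ba->a; bca->cc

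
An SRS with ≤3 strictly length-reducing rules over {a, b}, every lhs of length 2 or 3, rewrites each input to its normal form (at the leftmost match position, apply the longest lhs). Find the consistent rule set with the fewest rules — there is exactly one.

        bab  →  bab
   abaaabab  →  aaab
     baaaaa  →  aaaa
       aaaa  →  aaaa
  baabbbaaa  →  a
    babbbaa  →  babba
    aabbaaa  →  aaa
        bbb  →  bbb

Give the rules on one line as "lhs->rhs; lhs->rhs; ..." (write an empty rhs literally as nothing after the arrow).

  | bab
  | abaaabab => aaabab => aaab
  | baaaaa => aaaa
  | aaaa

aba->a; baa->a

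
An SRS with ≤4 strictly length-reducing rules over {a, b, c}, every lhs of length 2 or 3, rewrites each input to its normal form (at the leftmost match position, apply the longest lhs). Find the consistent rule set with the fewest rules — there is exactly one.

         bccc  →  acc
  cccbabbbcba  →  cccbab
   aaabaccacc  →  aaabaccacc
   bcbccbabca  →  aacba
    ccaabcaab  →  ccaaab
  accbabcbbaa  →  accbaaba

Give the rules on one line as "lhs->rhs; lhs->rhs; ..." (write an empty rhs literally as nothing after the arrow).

  | bccc => acc
  | cccbabbbcba => cccbabbaba => cccbabba => cccbab
  | aaabaccacc
  | bcbccbabca => abccbabca => aacbabca => aacba

bba->b; bc->a; bca->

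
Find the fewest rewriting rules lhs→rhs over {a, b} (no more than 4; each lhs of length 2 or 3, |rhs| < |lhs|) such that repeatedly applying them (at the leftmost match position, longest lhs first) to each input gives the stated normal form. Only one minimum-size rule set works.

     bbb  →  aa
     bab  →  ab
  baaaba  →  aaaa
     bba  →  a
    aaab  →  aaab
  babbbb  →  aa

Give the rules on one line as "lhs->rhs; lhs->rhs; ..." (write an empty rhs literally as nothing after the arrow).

abb->b; ba->a; bbb->aa

  | bbb => aa
  | bab => ab
  | baaaba => aaaba => aaaa
  | bba => ba => a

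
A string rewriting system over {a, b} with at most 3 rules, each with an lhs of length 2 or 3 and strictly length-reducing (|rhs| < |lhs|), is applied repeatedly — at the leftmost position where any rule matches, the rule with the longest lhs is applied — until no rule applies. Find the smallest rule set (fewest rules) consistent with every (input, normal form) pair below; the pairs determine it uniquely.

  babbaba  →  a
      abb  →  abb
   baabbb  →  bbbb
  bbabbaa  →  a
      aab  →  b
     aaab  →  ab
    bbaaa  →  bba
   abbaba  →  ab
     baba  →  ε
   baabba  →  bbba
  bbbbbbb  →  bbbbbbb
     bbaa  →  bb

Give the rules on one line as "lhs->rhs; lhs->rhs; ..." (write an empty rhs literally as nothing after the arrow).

aa->; bab->a

  | babbaba => ababa => aaa => a
  | abb
  | baabbb => bbbb
  | bbabbaa => babaa => aaa => a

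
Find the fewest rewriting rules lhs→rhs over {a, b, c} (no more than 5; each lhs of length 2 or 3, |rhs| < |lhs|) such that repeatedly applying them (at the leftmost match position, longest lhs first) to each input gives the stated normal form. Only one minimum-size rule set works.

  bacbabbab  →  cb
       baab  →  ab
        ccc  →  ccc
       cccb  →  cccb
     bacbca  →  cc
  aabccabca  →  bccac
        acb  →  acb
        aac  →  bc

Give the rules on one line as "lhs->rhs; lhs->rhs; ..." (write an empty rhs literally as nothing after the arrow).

  | bacbabbab => cbabbab => cbbab => cbab => cb
  | baab => ab
  | ccc
  | cccb

aa->b; ba->; bb->b; bca->c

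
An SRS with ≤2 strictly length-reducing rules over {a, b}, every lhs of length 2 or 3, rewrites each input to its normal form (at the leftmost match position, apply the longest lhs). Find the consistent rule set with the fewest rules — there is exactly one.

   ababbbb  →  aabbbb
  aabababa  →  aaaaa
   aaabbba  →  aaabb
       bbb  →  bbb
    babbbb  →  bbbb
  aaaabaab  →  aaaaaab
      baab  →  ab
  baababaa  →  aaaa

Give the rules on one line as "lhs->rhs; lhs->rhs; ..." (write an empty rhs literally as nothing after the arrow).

aba->aa; ba->

  | ababbbb => aabbbb
  | aabababa => aaababa => aaaaba => aaaaa
  | aaabbba => aaabb
  | bbb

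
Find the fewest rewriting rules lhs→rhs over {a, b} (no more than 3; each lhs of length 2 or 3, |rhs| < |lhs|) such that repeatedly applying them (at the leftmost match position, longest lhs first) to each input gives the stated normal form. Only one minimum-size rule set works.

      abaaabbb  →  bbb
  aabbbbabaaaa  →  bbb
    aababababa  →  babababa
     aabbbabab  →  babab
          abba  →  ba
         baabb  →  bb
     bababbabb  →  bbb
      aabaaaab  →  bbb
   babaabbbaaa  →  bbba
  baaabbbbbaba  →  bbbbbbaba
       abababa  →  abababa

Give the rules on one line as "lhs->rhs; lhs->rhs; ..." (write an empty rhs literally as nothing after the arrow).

  | abaaabbb => abbabbb => babbb => bbb
  | aabbbbabaaaa => aabbbabaaaa => aabbabaaaa => aababaaaa => aaabaaaa => babaaaa => babbaa => bbaa => bbb
  | aababababa => aaabababa => babababa
  | aabbbabab => aabbabab => aababab => aaabab => babab

aa->b; aab->aa; abb->b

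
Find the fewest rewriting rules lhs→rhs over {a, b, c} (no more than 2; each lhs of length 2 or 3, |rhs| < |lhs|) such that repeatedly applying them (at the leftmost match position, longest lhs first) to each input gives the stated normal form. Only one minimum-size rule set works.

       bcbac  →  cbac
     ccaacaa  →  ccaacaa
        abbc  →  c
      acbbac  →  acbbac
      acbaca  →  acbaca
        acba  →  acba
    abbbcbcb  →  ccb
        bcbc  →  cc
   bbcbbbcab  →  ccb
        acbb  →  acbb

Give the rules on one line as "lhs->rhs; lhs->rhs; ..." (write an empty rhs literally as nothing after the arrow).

  | bcbac => cbac
  | ccaacaa
  | abbc => bbc => bc => c
  | acbbac

ab->b; bc->c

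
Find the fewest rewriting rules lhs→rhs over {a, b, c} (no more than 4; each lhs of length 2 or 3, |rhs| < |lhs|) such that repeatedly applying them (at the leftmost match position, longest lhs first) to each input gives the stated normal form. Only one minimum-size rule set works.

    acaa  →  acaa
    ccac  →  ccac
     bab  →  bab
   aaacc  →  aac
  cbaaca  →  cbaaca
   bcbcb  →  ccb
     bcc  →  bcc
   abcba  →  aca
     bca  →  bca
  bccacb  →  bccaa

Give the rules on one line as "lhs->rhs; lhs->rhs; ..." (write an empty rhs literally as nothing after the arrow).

  | acaa
  | ccac
  | bab
  | aaacc => aac

acb->aa; acc->c; bcb->c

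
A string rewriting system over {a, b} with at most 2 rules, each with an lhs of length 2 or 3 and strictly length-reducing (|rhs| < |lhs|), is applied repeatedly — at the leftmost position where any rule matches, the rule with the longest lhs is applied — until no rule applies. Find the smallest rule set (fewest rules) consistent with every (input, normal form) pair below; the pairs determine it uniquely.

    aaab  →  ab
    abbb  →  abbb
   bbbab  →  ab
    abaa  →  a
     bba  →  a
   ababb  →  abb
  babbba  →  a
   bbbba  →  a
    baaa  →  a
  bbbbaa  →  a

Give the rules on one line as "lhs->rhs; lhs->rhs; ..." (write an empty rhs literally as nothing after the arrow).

  | aaab => aab => ab
  | abbb
  | bbbab => bbab => bab => ab
  | abaa => aaa => aa => a

aa->a; ba->a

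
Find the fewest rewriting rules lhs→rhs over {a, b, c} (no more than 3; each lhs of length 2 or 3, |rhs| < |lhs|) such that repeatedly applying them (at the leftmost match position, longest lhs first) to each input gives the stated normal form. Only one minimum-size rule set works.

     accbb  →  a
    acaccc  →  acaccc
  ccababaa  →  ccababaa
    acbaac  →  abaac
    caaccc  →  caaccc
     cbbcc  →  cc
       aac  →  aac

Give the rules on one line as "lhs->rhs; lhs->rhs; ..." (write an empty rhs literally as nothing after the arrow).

bb->; cb->b

  | accbb => acbb => abb => a
  | acaccc
  | ccababaa
  | acbaac => abaac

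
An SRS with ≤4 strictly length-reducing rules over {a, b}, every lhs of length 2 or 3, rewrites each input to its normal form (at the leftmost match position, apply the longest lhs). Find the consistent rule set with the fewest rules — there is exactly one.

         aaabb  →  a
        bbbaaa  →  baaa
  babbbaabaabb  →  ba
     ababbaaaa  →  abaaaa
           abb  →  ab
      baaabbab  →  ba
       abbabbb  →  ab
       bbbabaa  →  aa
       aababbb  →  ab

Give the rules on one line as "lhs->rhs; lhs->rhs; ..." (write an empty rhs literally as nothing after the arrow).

  | aaabb => aab => a
  | bbbaaa => bbaaa => baaa
  | babbbaabaabb => bbaabaabb => baabaabb => baaabb => baab => ba
  | ababbaaaa => abaaaa

aab->a; bab->; bb->b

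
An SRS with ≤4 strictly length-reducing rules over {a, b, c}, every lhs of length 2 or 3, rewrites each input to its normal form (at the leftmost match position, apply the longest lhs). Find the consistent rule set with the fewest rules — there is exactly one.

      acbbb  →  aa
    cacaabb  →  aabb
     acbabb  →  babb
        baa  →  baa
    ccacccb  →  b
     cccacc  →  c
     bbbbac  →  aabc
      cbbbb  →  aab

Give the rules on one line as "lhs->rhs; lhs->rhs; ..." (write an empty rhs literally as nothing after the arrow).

ac->c; bbb->aa; cb->b; cc->

  | acbbb => cbbb => bbb => aa
  | cacaabb => ccaabb => aabb
  | acbabb => cbabb => babb
  | baa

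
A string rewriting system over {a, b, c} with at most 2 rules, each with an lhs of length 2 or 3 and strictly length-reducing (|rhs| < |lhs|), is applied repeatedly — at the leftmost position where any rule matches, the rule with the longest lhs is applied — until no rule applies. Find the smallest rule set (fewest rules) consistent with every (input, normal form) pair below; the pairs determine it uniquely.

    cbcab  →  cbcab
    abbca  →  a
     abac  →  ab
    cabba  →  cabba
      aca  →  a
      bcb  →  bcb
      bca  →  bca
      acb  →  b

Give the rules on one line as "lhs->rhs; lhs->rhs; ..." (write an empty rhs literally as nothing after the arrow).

  | cbcab
  | abbca => aca => a
  | abac => ab
  | cabba

ac->; bbc->c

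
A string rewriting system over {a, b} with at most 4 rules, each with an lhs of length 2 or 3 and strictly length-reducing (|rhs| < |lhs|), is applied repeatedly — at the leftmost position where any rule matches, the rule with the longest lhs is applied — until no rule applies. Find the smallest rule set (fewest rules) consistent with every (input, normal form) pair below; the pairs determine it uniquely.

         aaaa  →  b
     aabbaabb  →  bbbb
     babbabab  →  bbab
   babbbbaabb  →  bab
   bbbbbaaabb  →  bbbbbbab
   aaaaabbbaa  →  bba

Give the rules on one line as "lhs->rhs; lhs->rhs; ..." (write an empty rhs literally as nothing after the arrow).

  | aaaa => baa => b
  | aabbaabb => bbaabb => bbbb
  | babbabab => bababab => bbab
  | babbbbaabb => babbbaabb => babbaabb => babaabb => babb => bab

aa->; aaa->ba; aba->; abb->ab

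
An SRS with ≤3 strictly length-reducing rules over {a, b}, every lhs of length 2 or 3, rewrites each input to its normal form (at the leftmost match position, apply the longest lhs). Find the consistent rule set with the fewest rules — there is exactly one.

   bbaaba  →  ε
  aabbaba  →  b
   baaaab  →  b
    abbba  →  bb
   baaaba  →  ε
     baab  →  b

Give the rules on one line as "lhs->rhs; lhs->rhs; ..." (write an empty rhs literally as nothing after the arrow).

ab->b; ba->

  | bbaaba => baba => ba => ε
  | aabbaba => abbaba => bbaba => bba => b
  | baaaab => aaab => aab => ab => b
  | abbba => bbba => bb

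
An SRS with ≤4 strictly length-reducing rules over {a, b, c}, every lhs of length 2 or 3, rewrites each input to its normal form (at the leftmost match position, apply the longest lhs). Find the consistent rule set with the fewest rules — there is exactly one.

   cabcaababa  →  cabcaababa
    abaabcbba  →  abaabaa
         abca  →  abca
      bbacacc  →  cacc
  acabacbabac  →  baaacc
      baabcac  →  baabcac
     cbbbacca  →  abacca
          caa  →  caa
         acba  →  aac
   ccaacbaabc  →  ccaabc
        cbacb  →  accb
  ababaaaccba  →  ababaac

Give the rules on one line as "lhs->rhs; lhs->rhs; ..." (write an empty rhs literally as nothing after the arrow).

  | cabcaababa
  | abaabcbba => abaabaa
  | abca
  | bbacacc => cacc

aca->; bba->; cba->ac; cbb->a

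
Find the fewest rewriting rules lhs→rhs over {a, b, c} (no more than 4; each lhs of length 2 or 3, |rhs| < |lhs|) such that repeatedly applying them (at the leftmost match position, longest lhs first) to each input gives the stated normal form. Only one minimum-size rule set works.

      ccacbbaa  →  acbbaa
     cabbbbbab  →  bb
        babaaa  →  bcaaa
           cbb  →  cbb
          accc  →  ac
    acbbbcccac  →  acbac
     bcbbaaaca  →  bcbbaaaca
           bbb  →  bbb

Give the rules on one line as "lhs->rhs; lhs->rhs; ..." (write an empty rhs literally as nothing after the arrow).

  | ccacbbaa => acbbaa
  | cabbbbbab => ccbbbbab => bbbbab => bbbbc => bb
  | babaaa => bcaaa
  | cbb

ab->c; bbc->; cc->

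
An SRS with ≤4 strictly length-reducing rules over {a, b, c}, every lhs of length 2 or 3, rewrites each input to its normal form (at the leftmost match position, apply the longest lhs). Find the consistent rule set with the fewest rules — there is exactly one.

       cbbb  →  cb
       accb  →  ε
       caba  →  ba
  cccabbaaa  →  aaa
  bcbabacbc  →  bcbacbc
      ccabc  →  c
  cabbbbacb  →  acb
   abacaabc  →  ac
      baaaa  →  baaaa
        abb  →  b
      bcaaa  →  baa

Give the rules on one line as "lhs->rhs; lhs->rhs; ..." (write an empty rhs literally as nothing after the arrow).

  | cbbb => cb
  | accb => ab => ε
  | caba => ba
  | cccabbaaa => cabbaaa => bbaaa => aaa

ab->; bb->; ca->; cc->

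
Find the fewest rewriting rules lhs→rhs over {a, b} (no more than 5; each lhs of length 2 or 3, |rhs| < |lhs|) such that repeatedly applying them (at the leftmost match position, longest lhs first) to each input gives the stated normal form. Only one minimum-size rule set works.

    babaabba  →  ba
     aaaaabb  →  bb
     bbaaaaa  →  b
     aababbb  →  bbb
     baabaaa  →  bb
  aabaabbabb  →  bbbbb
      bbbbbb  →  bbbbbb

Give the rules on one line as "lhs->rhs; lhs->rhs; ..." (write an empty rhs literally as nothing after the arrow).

aaa->b; aab->ba; abb->a; bba->b

  | babaabba => babbaba => baaba => bbaa => ba
  | aaaaabb => baabb => bbab => bb
  | bbaaaaa => baaaa => bba => b
  | aababbb => baabbb => bbabb => bbb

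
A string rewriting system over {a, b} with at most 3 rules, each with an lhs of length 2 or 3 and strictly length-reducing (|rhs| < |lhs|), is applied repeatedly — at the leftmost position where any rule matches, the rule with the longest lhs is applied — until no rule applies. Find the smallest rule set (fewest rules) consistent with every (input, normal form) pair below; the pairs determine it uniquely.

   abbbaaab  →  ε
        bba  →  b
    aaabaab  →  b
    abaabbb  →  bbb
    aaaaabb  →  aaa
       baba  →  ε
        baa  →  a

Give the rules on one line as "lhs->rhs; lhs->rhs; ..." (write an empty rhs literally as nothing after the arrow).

ab->; aba->b; ba->

  | abbbaaab => bbaaab => baab => ab => ε
  | bba => b
  | aaabaab => aabab => abb => b
  | abaabbb => babbb => bbb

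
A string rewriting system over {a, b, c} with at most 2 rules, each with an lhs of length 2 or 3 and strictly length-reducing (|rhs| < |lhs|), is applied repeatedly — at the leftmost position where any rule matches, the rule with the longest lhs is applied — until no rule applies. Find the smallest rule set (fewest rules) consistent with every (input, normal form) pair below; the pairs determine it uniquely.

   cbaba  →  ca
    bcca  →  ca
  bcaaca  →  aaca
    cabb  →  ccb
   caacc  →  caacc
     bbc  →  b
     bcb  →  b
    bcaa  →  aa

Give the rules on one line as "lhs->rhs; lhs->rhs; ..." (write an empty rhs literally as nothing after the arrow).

  | cbaba => cbca => ca
  | bcca => ca
  | bcaaca => aaca
  | cabb => ccb

ab->c; bc->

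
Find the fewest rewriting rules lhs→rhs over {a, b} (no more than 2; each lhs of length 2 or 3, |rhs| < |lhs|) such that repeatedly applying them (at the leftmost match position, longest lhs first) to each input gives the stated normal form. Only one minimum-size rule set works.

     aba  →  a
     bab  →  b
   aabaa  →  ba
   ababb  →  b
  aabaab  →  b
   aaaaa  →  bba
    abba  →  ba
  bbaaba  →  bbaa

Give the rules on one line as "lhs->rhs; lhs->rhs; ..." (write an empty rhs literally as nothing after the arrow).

  | aba => a
  | bab => b
  | aabaa => aaa => ba
  | ababb => abb => b

aaa->ba; ab->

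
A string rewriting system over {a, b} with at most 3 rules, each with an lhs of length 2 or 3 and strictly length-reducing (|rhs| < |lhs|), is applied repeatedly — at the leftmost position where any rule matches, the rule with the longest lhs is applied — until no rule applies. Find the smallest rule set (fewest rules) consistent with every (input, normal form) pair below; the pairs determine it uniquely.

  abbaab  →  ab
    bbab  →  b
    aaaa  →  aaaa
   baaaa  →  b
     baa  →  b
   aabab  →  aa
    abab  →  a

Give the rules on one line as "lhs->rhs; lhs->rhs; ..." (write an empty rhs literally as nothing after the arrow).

ba->b; bab->

  | abbaab => abbab => ab
  | bbab => b
  | aaaa
  | baaaa => baaa => baa => ba => b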